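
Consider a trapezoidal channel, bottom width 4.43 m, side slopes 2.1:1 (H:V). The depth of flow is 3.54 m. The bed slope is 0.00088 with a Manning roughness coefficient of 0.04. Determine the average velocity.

V = 1.18 m/s

With bottom width b = 4.43 m and side slope z = 2.1: A = (b + zy)y = (4.43 + 2.1×3.54)×3.54 = 42 m²; P = b + 2y√(1+z²) = 4.43 + 2×3.54×2.326 = 20.9 m.
Hydraulic radius R = A/P = 42/20.9 = 2.01 m.
From Manning's equation, V = (1/n) R^(2/3) S^(1/2) = (1/0.04) × 2.01^(2/3) × 0.00088^(1/2) = 1.18 m/s.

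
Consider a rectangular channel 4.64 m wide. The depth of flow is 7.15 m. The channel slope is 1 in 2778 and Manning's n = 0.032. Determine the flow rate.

Q = 28.6 m³/s

Flow area A = b·y = 4.64 × 7.15 = 33.18 m². Wetted perimeter P = b + 2y = 4.64 + 2×7.15 = 18.94 m.
Hydraulic radius R = A/P = 33.18/18.94 = 1.752 m.
Manning's equation: Q = (1/n) A R^(2/3) S^(1/2) = (1/0.032) × 33.18 × 1.752^(2/3) × 0.00036^(1/2) = 28.6 m³/s.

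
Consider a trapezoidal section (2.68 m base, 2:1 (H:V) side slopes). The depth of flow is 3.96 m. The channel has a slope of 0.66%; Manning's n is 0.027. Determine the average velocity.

With bottom width b = 2.68 m and side slope z = 2: A = (b + zy)y = (2.68 + 2×3.96)×3.96 = 41.98 m²; P = b + 2y√(1+z²) = 2.68 + 2×3.96×2.236 = 20.39 m.
Hydraulic radius R = A/P = 41.98/20.39 = 2.059 m.
From Manning's equation, V = (1/n) R^(2/3) S^(1/2) = (1/0.027) × 2.059^(2/3) × 0.0066^(1/2) = 4.87 m/s.

V = 4.87 m/s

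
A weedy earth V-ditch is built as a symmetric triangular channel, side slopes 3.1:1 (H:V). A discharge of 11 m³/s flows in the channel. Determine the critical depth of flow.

At critical depth, Q² T / (g A³) = 1, i.e. A³/T = Q²/g = 11²/9.81 = 12.33.
At y = 1.51 m: A³/T = 37.72 — over.
At y = 0.824 m: A³/T = 1.825 — short.
At y = 1.21 m: A³/T = 12.46 — ≈ 12.33.

y_c = 1.21 m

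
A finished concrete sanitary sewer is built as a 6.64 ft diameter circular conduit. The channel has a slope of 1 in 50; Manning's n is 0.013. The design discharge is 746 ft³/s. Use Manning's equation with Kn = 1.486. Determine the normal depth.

y_n = 5.17 ft

Manning's equation rearranged: A R^(2/3) = nQ / (1.486·√S) = 0.013 × 746 / (1.486 × √0.02) = 46.15.
Trying y = 3.99 ft: A R^(2/3) = 32.69 — low.
Trying y = 6.18 ft: A R^(2/3) = 52.2 — high.
Trying y = 5.17 ft: A R^(2/3) = 46.16 — close enough.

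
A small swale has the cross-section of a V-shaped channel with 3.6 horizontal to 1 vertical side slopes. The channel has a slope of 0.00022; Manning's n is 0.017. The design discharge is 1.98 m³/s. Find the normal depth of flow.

Manning's equation rearranged: A R^(2/3) = nQ / (1·√S) = 0.017 × 1.98 / (√0.00022) = 2.269.
Trying y = 1.25 m: A R^(2/3) = 4.011 — over.
Trying y = 0.874 m: A R^(2/3) = 1.545 — short.
Trying y = 1.01 m: A R^(2/3) = 2.272 — ≈ 2.269.

y_n = 1.01 m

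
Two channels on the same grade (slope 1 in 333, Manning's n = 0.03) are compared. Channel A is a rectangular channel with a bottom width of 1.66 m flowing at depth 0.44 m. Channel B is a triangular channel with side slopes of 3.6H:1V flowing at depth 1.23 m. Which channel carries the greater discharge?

Channel A: Flow area A = b·y = 1.66 × 0.44 = 0.7304 m². Wetted perimeter P = b + 2y = 1.66 + 2×0.44 = 2.54 m. Hydraulic radius R = A/P = 0.7304/2.54 = 0.2876 m. Q_A = (1/0.03)·0.7304·0.2876^(2/3)·√0.003003 = 0.5813 m³/s.
Channel B: For a triangular section with side slope z = 3.6: A = zy² = 3.6×1.23² = 5.446 m²; P = 2y√(1+z²) = 2×1.23×3.736 = 9.191 m. Hydraulic radius R = A/P = 5.446/9.191 = 0.5926 m. Q_B = (1/0.03)·5.446·0.5926^(2/3)·√0.003003 = 7.019 m³/s.
Q_A = 0.5813 m³/s vs Q_B = 7.019 m³/s, so channel B carries more.

channel B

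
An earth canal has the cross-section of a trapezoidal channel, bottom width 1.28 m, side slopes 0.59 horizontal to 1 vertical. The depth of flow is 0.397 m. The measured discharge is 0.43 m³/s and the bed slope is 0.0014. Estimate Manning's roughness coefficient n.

With bottom width b = 1.28 m and side slope z = 0.59: A = (b + zy)y = (1.28 + 0.59×0.397)×0.397 = 0.6011 m²; P = b + 2y√(1+z²) = 1.28 + 2×0.397×1.161 = 2.202 m.
Hydraulic radius R = A/P = 0.6011/2.202 = 0.273 m.
Rearranging Manning's equation: n = (1/Q) A R^(2/3) S^(1/2) = (1/0.43) × 0.6011 × 0.273^(2/3) × √0.0014 = 0.022.

n = 0.022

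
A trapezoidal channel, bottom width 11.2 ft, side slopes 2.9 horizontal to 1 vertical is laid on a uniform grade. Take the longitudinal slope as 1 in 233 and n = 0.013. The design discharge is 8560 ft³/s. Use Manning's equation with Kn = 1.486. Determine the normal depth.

Manning's equation rearranged: A R^(2/3) = nQ / (1.486·√S) = 0.013 × 8560 / (1.486 × √0.004292) = 1143.
Try y = 7.4 ft: A R^(2/3) = 636.1 — too small.
Try y = 12.2 ft: A R^(2/3) = 2000 — too large.
Try y = 9.59 ft: A R^(2/3) = 1143 — close enough.

y_n = 9.59 ft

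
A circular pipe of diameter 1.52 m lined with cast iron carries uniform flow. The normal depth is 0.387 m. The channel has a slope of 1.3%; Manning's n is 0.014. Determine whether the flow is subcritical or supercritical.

For a circular section of diameter D = 1.52 m at depth y = 0.387 m, the central angle is θ = 2 arccos(1 − 2y/D) = 2.116 rad. Then A = (D²/8)(θ − sin θ) = 0.364 m² and P = Dθ/2 = 1.608 m.
Hydraulic radius R = A/P = 0.364/1.608 = 0.2264 m.
V = (1/n) R^(2/3) √S = (1/0.014) × 0.2264^(2/3) × √0.013 = 3.025 m/s. Hydraulic depth D_h = A/T = 0.364/1.324 = 0.2749 m.
Froude number Fr = V/√(g·D_h) = 3.025/√(9.81×0.2749) = 1.84, which is greater than 1, so the flow is supercritical.

supercritical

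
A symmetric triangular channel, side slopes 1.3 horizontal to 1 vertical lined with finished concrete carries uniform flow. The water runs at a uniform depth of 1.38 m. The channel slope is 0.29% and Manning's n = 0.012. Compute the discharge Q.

Q = 7.43 m³/s

For a triangular section with side slope z = 1.3: A = zy² = 1.3×1.38² = 2.476 m²; P = 2y√(1+z²) = 2×1.38×1.64 = 4.527 m.
Hydraulic radius R = A/P = 2.476/4.527 = 0.5469 m.
Manning's equation: Q = (1/n) A R^(2/3) S^(1/2) = (1/0.012) × 2.476 × 0.5469^(2/3) × 0.0029^(1/2) = 7.43 m³/s.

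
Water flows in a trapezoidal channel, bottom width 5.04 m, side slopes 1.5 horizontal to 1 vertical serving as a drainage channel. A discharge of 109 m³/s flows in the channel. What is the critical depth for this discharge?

At critical depth, Q² T / (g A³) = 1, i.e. A³/T = Q²/g = 109²/9.81 = 1211.
At y = 3.45 m: A³/T = 2844 — too large.
At y = 2.47 m: A³/T = 809.5 — too small.
At y = 2.75 m: A³/T = 1205 — matches.

y_c = 2.75 m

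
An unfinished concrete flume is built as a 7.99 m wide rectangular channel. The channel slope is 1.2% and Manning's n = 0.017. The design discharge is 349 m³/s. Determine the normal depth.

y_n = 4.2 m

Manning's equation rearranged: A R^(2/3) = nQ / (1·√S) = 0.017 × 349 / (√0.012) = 54.16.
Trying y = 5.18 m: A R^(2/3) = 71.18 — high.
Trying y = 3.6 m: A R^(2/3) = 44.03 — low.
Trying y = 4.2 m: A R^(2/3) = 54.11 — ≈ 54.16.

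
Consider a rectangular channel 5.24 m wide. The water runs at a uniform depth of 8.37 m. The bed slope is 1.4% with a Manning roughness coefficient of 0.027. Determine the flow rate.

Q = 305 m³/s

Flow area A = b·y = 5.24 × 8.37 = 43.86 m². Wetted perimeter P = b + 2y = 5.24 + 2×8.37 = 21.98 m.
Hydraulic radius R = A/P = 43.86/21.98 = 1.995 m.
Manning's equation: Q = (1/n) A R^(2/3) S^(1/2) = (1/0.027) × 43.86 × 1.995^(2/3) × 0.014^(1/2) = 305 m³/s.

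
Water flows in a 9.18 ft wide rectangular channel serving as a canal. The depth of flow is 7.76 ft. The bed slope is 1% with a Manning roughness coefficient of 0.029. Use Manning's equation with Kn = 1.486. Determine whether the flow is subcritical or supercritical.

Flow area A = b·y = 9.18 × 7.76 = 71.24 ft². Wetted perimeter P = b + 2y = 9.18 + 2×7.76 = 24.7 ft.
Hydraulic radius R = A/P = 71.24/24.7 = 2.884 ft.
V = (1.486/n) R^(2/3) √S = (1.486/0.029) × 2.884^(2/3) × √0.01 = 10.38 ft/s. Hydraulic depth D_h = A/T = 71.24/9.18 = 7.76 ft.
Froude number Fr = V/√(g·D_h) = 10.38/√(32.2×7.76) = 0.657, which is less than 1, so the flow is subcritical.

subcritical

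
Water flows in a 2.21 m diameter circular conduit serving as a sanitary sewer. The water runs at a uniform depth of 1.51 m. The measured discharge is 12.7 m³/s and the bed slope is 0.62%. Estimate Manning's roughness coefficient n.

n = 0.013

For a circular section of diameter D = 2.21 m at depth y = 1.51 m, the central angle is θ = 2 arccos(1 − 2y/D) = 3.892 rad. Then A = (D²/8)(θ − sin θ) = 2.793 m² and P = Dθ/2 = 4.301 m.
Hydraulic radius R = A/P = 2.793/4.301 = 0.6493 m.
Rearranging Manning's equation: n = (1/Q) A R^(2/3) S^(1/2) = (1/12.7) × 2.793 × 0.6493^(2/3) × √0.0062 = 0.013.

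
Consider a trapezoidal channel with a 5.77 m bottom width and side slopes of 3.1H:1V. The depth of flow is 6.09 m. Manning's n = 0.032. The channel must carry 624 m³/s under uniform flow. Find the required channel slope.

With bottom width b = 5.77 m and side slope z = 3.1: A = (b + zy)y = (5.77 + 3.1×6.09)×6.09 = 150.1 m²; P = b + 2y√(1+z²) = 5.77 + 2×6.09×3.257 = 45.44 m.
Hydraulic radius R = A/P = 150.1/45.44 = 3.303 m.
From Manning's equation, S = [nQ / (1 A R^(2/3))]² = [0.032 × 624 / (1 × 150.1 × 3.303^(2/3))]² = 0.0036.

S = 0.0036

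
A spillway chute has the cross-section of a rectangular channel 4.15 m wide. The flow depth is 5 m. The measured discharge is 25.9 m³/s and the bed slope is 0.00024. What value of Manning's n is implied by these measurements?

n = 0.016

Flow area A = b·y = 4.15 × 5 = 20.75 m². Wetted perimeter P = b + 2y = 4.15 + 2×5 = 14.15 m.
Hydraulic radius R = A/P = 20.75/14.15 = 1.466 m.
Rearranging Manning's equation: n = (1/Q) A R^(2/3) S^(1/2) = (1/25.9) × 20.75 × 1.466^(2/3) × √0.00024 = 0.016.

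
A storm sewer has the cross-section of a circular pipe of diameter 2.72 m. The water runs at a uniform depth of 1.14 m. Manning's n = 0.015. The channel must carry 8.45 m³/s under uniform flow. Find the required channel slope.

S = 0.00591

For a circular section of diameter D = 2.72 m at depth y = 1.14 m, the central angle is θ = 2 arccos(1 − 2y/D) = 2.817 rad. Then A = (D²/8)(θ − sin θ) = 2.31 m² and P = Dθ/2 = 3.831 m.
Hydraulic radius R = A/P = 2.31/3.831 = 0.6029 m.
From Manning's equation, S = [nQ / (1 A R^(2/3))]² = [0.015 × 8.45 / (1 × 2.31 × 0.6029^(2/3))]² = 0.00591.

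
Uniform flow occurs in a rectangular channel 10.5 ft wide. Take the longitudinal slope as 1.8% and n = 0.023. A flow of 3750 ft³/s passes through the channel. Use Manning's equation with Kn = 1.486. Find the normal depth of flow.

y_n = 16.4 ft

Manning's equation rearranged: A R^(2/3) = nQ / (1.486·√S) = 0.023 × 3750 / (1.486 × √0.018) = 432.6.
Trying y = 20.4 ft: A R^(2/3) = 555.4 — high.
Trying y = 14.6 ft: A R^(2/3) = 377.3 — low.
Trying y = 16.4 ft: A R^(2/3) = 432.2 — matches.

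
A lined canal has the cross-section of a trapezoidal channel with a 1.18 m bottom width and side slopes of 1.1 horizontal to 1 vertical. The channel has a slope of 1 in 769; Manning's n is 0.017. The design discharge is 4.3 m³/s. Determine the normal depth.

y_n = 1.15 m

Manning's equation rearranged: A R^(2/3) = nQ / (1·√S) = 0.017 × 4.3 / (√0.0013) = 2.027.
Trying y = 1.34 m: A R^(2/3) = 2.773 — too large.
Trying y = 0.797 m: A R^(2/3) = 0.9793 — too small.
Trying y = 1.15 m: A R^(2/3) = 2.025 — matches.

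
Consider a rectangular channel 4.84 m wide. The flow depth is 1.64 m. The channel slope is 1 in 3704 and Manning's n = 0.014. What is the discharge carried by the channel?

Flow area A = b·y = 4.84 × 1.64 = 7.938 m². Wetted perimeter P = b + 2y = 4.84 + 2×1.64 = 8.12 m.
Hydraulic radius R = A/P = 7.938/8.12 = 0.9775 m.
Manning's equation: Q = (1/n) A R^(2/3) S^(1/2) = (1/0.014) × 7.938 × 0.9775^(2/3) × 0.00027^(1/2) = 9.18 m³/s.

Q = 9.18 m³/s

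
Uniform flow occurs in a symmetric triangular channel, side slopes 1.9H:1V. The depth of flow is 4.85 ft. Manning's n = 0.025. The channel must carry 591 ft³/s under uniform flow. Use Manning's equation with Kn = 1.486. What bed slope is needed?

S = 0.0179

For a triangular section with side slope z = 1.9: A = zy² = 1.9×4.85² = 44.69 ft²; P = 2y√(1+z²) = 2×4.85×2.147 = 20.83 ft.
Hydraulic radius R = A/P = 44.69/20.83 = 2.146 ft.
From Manning's equation, S = [nQ / (1.486 A R^(2/3))]² = [0.025 × 591 / (1.486 × 44.69 × 2.146^(2/3))]² = 0.0179.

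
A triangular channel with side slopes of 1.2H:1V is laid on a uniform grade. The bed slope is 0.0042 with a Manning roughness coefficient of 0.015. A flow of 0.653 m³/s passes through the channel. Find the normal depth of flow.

Manning's equation rearranged: A R^(2/3) = nQ / (1·√S) = 0.015 × 0.653 / (√0.0042) = 0.1511.
Try y = 0.474 m: A R^(2/3) = 0.08661 — short.
Try y = 0.584 m: A R^(2/3) = 0.1511 — matches.

y_n = 0.584 m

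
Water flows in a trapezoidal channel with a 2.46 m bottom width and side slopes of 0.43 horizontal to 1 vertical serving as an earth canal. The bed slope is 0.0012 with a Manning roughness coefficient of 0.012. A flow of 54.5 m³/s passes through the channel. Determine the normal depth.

y_n = 3.69 m

Manning's equation rearranged: A R^(2/3) = nQ / (1·√S) = 0.012 × 54.5 / (√0.0012) = 18.88.
At y = 2.86 m: A R^(2/3) = 12.01 — low.
At y = 4.61 m: A R^(2/3) = 28.47 — high.
At y = 3.69 m: A R^(2/3) = 18.89 — ≈ 18.88.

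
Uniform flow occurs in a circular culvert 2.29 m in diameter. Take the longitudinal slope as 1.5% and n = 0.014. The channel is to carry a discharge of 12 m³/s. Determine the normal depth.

y_n = 1.12 m

Manning's equation rearranged: A R^(2/3) = nQ / (1·√S) = 0.014 × 12 / (√0.015) = 1.372.
Trying y = 0.959 m: A R^(2/3) = 1.04 — short.
Trying y = 1.4 m: A R^(2/3) = 1.963 — over.
Trying y = 1.12 m: A R^(2/3) = 1.367 — ≈ 1.372.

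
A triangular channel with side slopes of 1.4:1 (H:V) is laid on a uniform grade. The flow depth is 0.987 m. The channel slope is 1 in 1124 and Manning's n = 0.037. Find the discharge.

For a triangular section with side slope z = 1.4: A = zy² = 1.4×0.987² = 1.364 m²; P = 2y√(1+z²) = 2×0.987×1.72 = 3.396 m.
Hydraulic radius R = A/P = 1.364/3.396 = 0.4016 m.
Manning's equation: Q = (1/n) A R^(2/3) S^(1/2) = (1/0.037) × 1.364 × 0.4016^(2/3) × 0.0008897^(1/2) = 0.598 m³/s.

Q = 0.598 m³/s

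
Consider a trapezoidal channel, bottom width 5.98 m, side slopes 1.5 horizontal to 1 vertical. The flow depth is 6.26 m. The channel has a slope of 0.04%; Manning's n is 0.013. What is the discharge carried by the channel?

With bottom width b = 5.98 m and side slope z = 1.5: A = (b + zy)y = (5.98 + 1.5×6.26)×6.26 = 96.22 m²; P = b + 2y√(1+z²) = 5.98 + 2×6.26×1.803 = 28.55 m.
Hydraulic radius R = A/P = 96.22/28.55 = 3.37 m.
Manning's equation: Q = (1/n) A R^(2/3) S^(1/2) = (1/0.013) × 96.22 × 3.37^(2/3) × 0.0004^(1/2) = 333 m³/s.

Q = 333 m³/s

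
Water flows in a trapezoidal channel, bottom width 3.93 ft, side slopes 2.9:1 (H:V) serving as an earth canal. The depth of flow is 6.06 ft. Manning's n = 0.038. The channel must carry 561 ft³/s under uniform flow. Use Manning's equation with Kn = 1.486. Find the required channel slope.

With bottom width b = 3.93 ft and side slope z = 2.9: A = (b + zy)y = (3.93 + 2.9×6.06)×6.06 = 130.3 ft²; P = b + 2y√(1+z²) = 3.93 + 2×6.06×3.068 = 41.11 ft.
Hydraulic radius R = A/P = 130.3/41.11 = 3.17 ft.
From Manning's equation, S = [nQ / (1.486 A R^(2/3))]² = [0.038 × 561 / (1.486 × 130.3 × 3.17^(2/3))]² = 0.0026.

S = 0.0026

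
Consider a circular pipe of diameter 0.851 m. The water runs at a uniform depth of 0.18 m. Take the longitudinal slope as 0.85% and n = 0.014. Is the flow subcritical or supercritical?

For a circular section of diameter D = 0.851 m at depth y = 0.18 m, the central angle is θ = 2 arccos(1 − 2y/D) = 1.912 rad. Then A = (D²/8)(θ − sin θ) = 0.08773 m² and P = Dθ/2 = 0.8134 m.
Hydraulic radius R = A/P = 0.08773/0.8134 = 0.1079 m.
V = (1/n) R^(2/3) √S = (1/0.014) × 0.1079^(2/3) × √0.0085 = 1.492 m/s. Hydraulic depth D_h = A/T = 0.08773/0.6951 = 0.1262 m.
Froude number Fr = V/√(g·D_h) = 1.492/√(9.81×0.1262) = 1.34, which is greater than 1, so the flow is supercritical.

supercritical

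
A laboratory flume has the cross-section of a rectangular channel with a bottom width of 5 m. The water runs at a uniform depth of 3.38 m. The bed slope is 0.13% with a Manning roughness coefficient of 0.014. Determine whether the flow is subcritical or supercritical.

subcritical

Flow area A = b·y = 5 × 3.38 = 16.9 m². Wetted perimeter P = b + 2y = 5 + 2×3.38 = 11.76 m.
Hydraulic radius R = A/P = 16.9/11.76 = 1.437 m.
V = (1/n) R^(2/3) √S = (1/0.014) × 1.437^(2/3) × √0.0013 = 3.28 m/s. Hydraulic depth D_h = A/T = 16.9/5 = 3.38 m.
Froude number Fr = V/√(g·D_h) = 3.28/√(9.81×3.38) = 0.57, which is less than 1, so the flow is subcritical.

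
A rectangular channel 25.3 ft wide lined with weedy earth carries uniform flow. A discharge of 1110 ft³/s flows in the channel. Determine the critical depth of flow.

y_c = 3.91 ft

For a rectangular channel, critical depth y_c = (q²/g)^(1/3) where q = Q/b = 1110/25.3 = 43.87 ft²/s.
So y_c = (43.87²/32.2)^(1/3) = 3.91 ft.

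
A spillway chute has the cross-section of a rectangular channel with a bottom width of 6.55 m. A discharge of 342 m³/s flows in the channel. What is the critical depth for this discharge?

For a rectangular channel, critical depth y_c = (q²/g)^(1/3) where q = Q/b = 342/6.55 = 52.21 m²/s.
So y_c = (52.21²/9.81)^(1/3) = 6.53 m.

y_c = 6.53 m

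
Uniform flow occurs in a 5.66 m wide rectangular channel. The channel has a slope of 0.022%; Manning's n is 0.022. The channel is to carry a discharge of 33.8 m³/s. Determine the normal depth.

Manning's equation rearranged: A R^(2/3) = nQ / (1·√S) = 0.022 × 33.8 / (√0.00022) = 50.13.
At y = 6.32 m: A R^(2/3) = 55.92 — high.
At y = 5.78 m: A R^(2/3) = 50.18 — matches.

y_n = 5.78 m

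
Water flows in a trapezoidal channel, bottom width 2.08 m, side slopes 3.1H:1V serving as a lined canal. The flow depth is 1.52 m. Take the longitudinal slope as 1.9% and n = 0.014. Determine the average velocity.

V = 8.91 m/s

With bottom width b = 2.08 m and side slope z = 3.1: A = (b + zy)y = (2.08 + 3.1×1.52)×1.52 = 10.32 m²; P = b + 2y√(1+z²) = 2.08 + 2×1.52×3.257 = 11.98 m.
Hydraulic radius R = A/P = 10.32/11.98 = 0.8616 m.
From Manning's equation, V = (1/n) R^(2/3) S^(1/2) = (1/0.014) × 0.8616^(2/3) × 0.019^(1/2) = 8.91 m/s.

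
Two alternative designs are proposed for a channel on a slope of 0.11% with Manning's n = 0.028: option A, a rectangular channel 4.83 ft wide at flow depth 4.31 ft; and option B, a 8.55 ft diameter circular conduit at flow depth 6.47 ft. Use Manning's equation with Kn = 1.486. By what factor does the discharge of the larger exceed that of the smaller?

Channel A: Flow area A = b·y = 4.83 × 4.31 = 20.82 ft². Wetted perimeter P = b + 2y = 4.83 + 2×4.31 = 13.45 ft. Hydraulic radius R = A/P = 20.82/13.45 = 1.548 ft. Q_A = (1.486/0.028)·20.82·1.548^(2/3)·√0.0011 = 49.03 ft³/s.
Channel B: For a circular section of diameter D = 8.55 ft at depth y = 6.47 ft, the central angle is θ = 2 arccos(1 − 2y/D) = 4.22 rad. Then A = (D²/8)(θ − sin θ) = 46.61 ft² and P = Dθ/2 = 18.04 ft. Hydraulic radius R = A/P = 46.61/18.04 = 2.584 ft. Q_B = (1.486/0.028)·46.61·2.584^(2/3)·√0.0011 = 154.5 ft³/s.
The larger discharge is 154.5 ft³/s and the smaller is 49.03 ft³/s; the ratio is 3.15.

3.15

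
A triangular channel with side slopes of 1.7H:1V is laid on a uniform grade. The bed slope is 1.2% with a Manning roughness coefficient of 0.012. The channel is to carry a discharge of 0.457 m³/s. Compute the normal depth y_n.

y_n = 0.329 m

Manning's equation rearranged: A R^(2/3) = nQ / (1·√S) = 0.012 × 0.457 / (√0.012) = 0.05006.
At y = 0.419 m: A R^(2/3) = 0.09535 — too large.
At y = 0.258 m: A R^(2/3) = 0.02617 — too small.
At y = 0.329 m: A R^(2/3) = 0.05003 — close enough.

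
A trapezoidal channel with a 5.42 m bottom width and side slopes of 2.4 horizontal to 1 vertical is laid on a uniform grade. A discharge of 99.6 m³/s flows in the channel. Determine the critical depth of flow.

At critical depth, Q² T / (g A³) = 1, i.e. A³/T = Q²/g = 99.6²/9.81 = 1011.
At y = 2.6 m: A³/T = 1557 — too large.
At y = 1.75 m: A³/T = 345.2 — too small.
At y = 2.33 m: A³/T = 1017 — ≈ 1011.

y_c = 2.33 m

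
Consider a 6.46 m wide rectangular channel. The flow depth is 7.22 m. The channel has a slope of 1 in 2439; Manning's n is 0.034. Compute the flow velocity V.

Flow area A = b·y = 6.46 × 7.22 = 46.64 m². Wetted perimeter P = b + 2y = 6.46 + 2×7.22 = 20.9 m.
Hydraulic radius R = A/P = 46.64/20.9 = 2.232 m.
From Manning's equation, V = (1/n) R^(2/3) S^(1/2) = (1/0.034) × 2.232^(2/3) × 0.00041^(1/2) = 1.02 m/s.

V = 1.02 m/s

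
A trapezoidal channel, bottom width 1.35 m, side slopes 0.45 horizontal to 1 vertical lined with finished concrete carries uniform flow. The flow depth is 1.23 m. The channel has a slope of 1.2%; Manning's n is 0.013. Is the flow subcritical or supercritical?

supercritical

With bottom width b = 1.35 m and side slope z = 0.45: A = (b + zy)y = (1.35 + 0.45×1.23)×1.23 = 2.341 m²; P = b + 2y√(1+z²) = 1.35 + 2×1.23×1.097 = 4.048 m.
Hydraulic radius R = A/P = 2.341/4.048 = 0.5784 m.
V = (1/n) R^(2/3) √S = (1/0.013) × 0.5784^(2/3) × √0.012 = 5.85 m/s. Hydraulic depth D_h = A/T = 2.341/2.457 = 0.9529 m.
Froude number Fr = V/√(g·D_h) = 5.85/√(9.81×0.9529) = 1.91, which is greater than 1, so the flow is supercritical.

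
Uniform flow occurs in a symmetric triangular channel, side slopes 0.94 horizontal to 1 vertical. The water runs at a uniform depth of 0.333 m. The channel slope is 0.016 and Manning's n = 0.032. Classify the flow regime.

For a triangular section with side slope z = 0.94: A = zy² = 0.94×0.333² = 0.1042 m²; P = 2y√(1+z²) = 2×0.333×1.372 = 0.914 m.
Hydraulic radius R = A/P = 0.1042/0.914 = 0.114 m.
V = (1/n) R^(2/3) √S = (1/0.032) × 0.114^(2/3) × √0.016 = 0.9296 m/s. Hydraulic depth D_h = A/T = 0.1042/0.626 = 0.1665 m.
Froude number Fr = V/√(g·D_h) = 0.9296/√(9.81×0.1665) = 0.727, which is less than 1, so the flow is subcritical.

subcritical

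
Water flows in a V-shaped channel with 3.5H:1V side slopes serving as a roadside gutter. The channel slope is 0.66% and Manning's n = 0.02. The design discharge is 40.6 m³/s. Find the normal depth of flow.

Manning's equation rearranged: A R^(2/3) = nQ / (1·√S) = 0.02 × 40.6 / (√0.0066) = 9.995.
At y = 1.94 m: A R^(2/3) = 12.57 — over.
At y = 1.35 m: A R^(2/3) = 4.782 — short.
At y = 1.78 m: A R^(2/3) = 9.996 — close enough.

y_n = 1.78 m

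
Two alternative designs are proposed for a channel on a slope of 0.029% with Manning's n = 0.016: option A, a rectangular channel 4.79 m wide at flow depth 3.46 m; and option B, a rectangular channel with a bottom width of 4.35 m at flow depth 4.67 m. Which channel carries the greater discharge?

channel B

Channel A: Flow area A = b·y = 4.79 × 3.46 = 16.57 m². Wetted perimeter P = b + 2y = 4.79 + 2×3.46 = 11.71 m. Hydraulic radius R = A/P = 16.57/11.71 = 1.415 m. Q_A = (1/0.016)·16.57·1.415^(2/3)·√0.00029 = 22.24 m³/s.
Channel B: Flow area A = b·y = 4.35 × 4.67 = 20.31 m². Wetted perimeter P = b + 2y = 4.35 + 2×4.67 = 13.69 m. Hydraulic radius R = A/P = 20.31/13.69 = 1.484 m. Q_B = (1/0.016)·20.31·1.484^(2/3)·√0.00029 = 28.13 m³/s.
Q_A = 22.24 m³/s vs Q_B = 28.13 m³/s, so channel B carries more.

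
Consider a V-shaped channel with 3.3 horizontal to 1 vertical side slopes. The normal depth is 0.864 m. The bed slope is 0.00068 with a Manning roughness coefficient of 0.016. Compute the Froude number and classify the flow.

For a triangular section with side slope z = 3.3: A = zy² = 3.3×0.864² = 2.463 m²; P = 2y√(1+z²) = 2×0.864×3.448 = 5.958 m.
Hydraulic radius R = A/P = 2.463/5.958 = 0.4134 m.
V = (1/n) R^(2/3) √S = (1/0.016) × 0.4134^(2/3) × √0.00068 = 0.9045 m/s. Hydraulic depth D_h = A/T = 2.463/5.702 = 0.432 m.
Froude number Fr = V/√(g·D_h) = 0.9045/√(9.81×0.432) = 0.439, which is less than 1, so the flow is subcritical.

subcritical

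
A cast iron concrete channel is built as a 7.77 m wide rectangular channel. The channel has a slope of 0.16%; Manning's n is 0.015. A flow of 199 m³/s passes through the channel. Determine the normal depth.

Manning's equation rearranged: A R^(2/3) = nQ / (1·√S) = 0.015 × 199 / (√0.0016) = 74.62.
Trying y = 6.52 m: A R^(2/3) = 91.68 — high.
Trying y = 5.54 m: A R^(2/3) = 74.65 — ≈ 74.62.

y_n = 5.54 m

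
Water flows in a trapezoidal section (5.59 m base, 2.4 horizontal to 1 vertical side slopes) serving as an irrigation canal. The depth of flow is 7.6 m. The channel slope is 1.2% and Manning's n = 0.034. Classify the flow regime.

supercritical

With bottom width b = 5.59 m and side slope z = 2.4: A = (b + zy)y = (5.59 + 2.4×7.6)×7.6 = 181.1 m²; P = b + 2y√(1+z²) = 5.59 + 2×7.6×2.6 = 45.11 m.
Hydraulic radius R = A/P = 181.1/45.11 = 4.015 m.
V = (1/n) R^(2/3) √S = (1/0.034) × 4.015^(2/3) × √0.012 = 8.139 m/s. Hydraulic depth D_h = A/T = 181.1/42.07 = 4.305 m.
Froude number Fr = V/√(g·D_h) = 8.139/√(9.81×4.305) = 1.25, which is greater than 1, so the flow is supercritical.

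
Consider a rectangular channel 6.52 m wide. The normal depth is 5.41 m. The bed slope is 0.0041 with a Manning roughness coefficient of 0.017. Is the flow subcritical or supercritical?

Flow area A = b·y = 6.52 × 5.41 = 35.27 m². Wetted perimeter P = b + 2y = 6.52 + 2×5.41 = 17.34 m.
Hydraulic radius R = A/P = 35.27/17.34 = 2.034 m.
V = (1/n) R^(2/3) √S = (1/0.017) × 2.034^(2/3) × √0.0041 = 6.047 m/s. Hydraulic depth D_h = A/T = 35.27/6.52 = 5.41 m.
Froude number Fr = V/√(g·D_h) = 6.047/√(9.81×5.41) = 0.83, which is less than 1, so the flow is subcritical.

subcritical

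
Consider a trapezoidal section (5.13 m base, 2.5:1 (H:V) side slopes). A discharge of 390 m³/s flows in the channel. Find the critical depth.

y_c = 4.57 m

At critical depth, Q² T / (g A³) = 1, i.e. A³/T = Q²/g = 390²/9.81 = 15500.
At y = 3.81 m: A³/T = 7199 — short.
At y = 4.57 m: A³/T = 15480 — close enough.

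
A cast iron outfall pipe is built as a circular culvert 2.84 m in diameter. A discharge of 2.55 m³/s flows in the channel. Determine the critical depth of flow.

At critical depth, Q² T / (g A³) = 1, i.e. A³/T = Q²/g = 2.55²/9.81 = 0.6628.
Trying y = 0.614 m: A³/T = 0.438 — short.
Trying y = 0.819 m: A³/T = 1.346 — over.
Trying y = 0.683 m: A³/T = 0.6639 — close enough.

y_c = 0.683 m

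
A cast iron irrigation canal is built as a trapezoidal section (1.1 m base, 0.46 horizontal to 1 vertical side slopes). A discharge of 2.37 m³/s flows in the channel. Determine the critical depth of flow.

y_c = 0.703 m

At critical depth, Q² T / (g A³) = 1, i.e. A³/T = Q²/g = 2.37²/9.81 = 0.5726.
At y = 0.563 m: A³/T = 0.2768 — low.
At y = 0.878 m: A³/T = 1.207 — high.
At y = 0.703 m: A³/T = 0.5736 — matches.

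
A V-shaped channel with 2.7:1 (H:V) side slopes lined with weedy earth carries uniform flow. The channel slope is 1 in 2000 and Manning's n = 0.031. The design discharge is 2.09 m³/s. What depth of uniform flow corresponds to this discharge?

Manning's equation rearranged: A R^(2/3) = nQ / (1·√S) = 0.031 × 2.09 / (√0.0005) = 2.897.
Trying y = 1.51 m: A R^(2/3) = 4.89 — over.
Trying y = 1.24 m: A R^(2/3) = 2.892 — close enough.

y_n = 1.24 m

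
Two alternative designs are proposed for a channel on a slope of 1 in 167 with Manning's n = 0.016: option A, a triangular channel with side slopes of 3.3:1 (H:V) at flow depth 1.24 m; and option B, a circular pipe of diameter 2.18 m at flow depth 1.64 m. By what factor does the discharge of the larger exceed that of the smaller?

1.57

Channel A: For a triangular section with side slope z = 3.3: A = zy² = 3.3×1.24² = 5.074 m²; P = 2y√(1+z²) = 2×1.24×3.448 = 8.552 m. Hydraulic radius R = A/P = 5.074/8.552 = 0.5934 m. Q_A = (1/0.016)·5.074·0.5934^(2/3)·√0.005988 = 17.33 m³/s.
Channel B: For a circular section of diameter D = 2.18 m at depth y = 1.64 m, the central angle is θ = 2 arccos(1 − 2y/D) = 4.199 rad. Then A = (D²/8)(θ − sin θ) = 3.012 m² and P = Dθ/2 = 4.577 m. Hydraulic radius R = A/P = 3.012/4.577 = 0.6581 m. Q_B = (1/0.016)·3.012·0.6581^(2/3)·√0.005988 = 11.02 m³/s.
The larger discharge is 17.33 m³/s and the smaller is 11.02 m³/s; the ratio is 1.57.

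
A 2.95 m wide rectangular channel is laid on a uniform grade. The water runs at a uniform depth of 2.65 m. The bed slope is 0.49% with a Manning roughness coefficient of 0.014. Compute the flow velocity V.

V = 4.82 m/s

Flow area A = b·y = 2.95 × 2.65 = 7.817 m². Wetted perimeter P = b + 2y = 2.95 + 2×2.65 = 8.25 m.
Hydraulic radius R = A/P = 7.817/8.25 = 0.9476 m.
From Manning's equation, V = (1/n) R^(2/3) S^(1/2) = (1/0.014) × 0.9476^(2/3) × 0.0049^(1/2) = 4.82 m/s.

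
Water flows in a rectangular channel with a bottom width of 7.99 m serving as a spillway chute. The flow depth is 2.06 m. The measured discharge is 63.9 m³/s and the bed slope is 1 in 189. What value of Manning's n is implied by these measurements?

n = 0.023

Flow area A = b·y = 7.99 × 2.06 = 16.46 m². Wetted perimeter P = b + 2y = 7.99 + 2×2.06 = 12.11 m.
Hydraulic radius R = A/P = 16.46/12.11 = 1.359 m.
Rearranging Manning's equation: n = (1/Q) A R^(2/3) S^(1/2) = (1/63.9) × 16.46 × 1.359^(2/3) × √0.005291 = 0.023.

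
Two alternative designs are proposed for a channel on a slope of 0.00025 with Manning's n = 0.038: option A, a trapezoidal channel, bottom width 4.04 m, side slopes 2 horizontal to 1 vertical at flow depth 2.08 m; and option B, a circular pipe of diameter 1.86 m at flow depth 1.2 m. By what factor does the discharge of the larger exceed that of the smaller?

Channel A: With bottom width b = 4.04 m and side slope z = 2: A = (b + zy)y = (4.04 + 2×2.08)×2.08 = 17.06 m²; P = b + 2y√(1+z²) = 4.04 + 2×2.08×2.236 = 13.34 m. Hydraulic radius R = A/P = 17.06/13.34 = 1.278 m. Q_A = (1/0.038)·17.06·1.278^(2/3)·√0.00025 = 8.359 m³/s.
Channel B: For a circular section of diameter D = 1.86 m at depth y = 1.2 m, the central angle is θ = 2 arccos(1 − 2y/D) = 3.731 rad. Then A = (D²/8)(θ − sin θ) = 1.854 m² and P = Dθ/2 = 3.47 m. Hydraulic radius R = A/P = 1.854/3.47 = 0.5343 m. Q_B = (1/0.038)·1.854·0.5343^(2/3)·√0.00025 = 0.5078 m³/s.
The larger discharge is 8.359 m³/s and the smaller is 0.5078 m³/s; the ratio is 16.5.

16.5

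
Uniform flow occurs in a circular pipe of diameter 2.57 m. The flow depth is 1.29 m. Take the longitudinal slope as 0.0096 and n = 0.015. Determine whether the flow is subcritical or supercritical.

supercritical

For a circular section of diameter D = 2.57 m at depth y = 1.29 m, the central angle is θ = 2 arccos(1 − 2y/D) = 3.149 rad. Then A = (D²/8)(θ − sin θ) = 2.607 m² and P = Dθ/2 = 4.047 m.
Hydraulic radius R = A/P = 2.607/4.047 = 0.6441 m.
V = (1/n) R^(2/3) √S = (1/0.015) × 0.6441^(2/3) × √0.0096 = 4.872 m/s. Hydraulic depth D_h = A/T = 2.607/2.57 = 1.014 m.
Froude number Fr = V/√(g·D_h) = 4.872/√(9.81×1.014) = 1.54, which is greater than 1, so the flow is supercritical.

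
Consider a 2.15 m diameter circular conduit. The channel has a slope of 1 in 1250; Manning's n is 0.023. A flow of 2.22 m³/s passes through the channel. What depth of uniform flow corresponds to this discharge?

y_n = 1.39 m

Manning's equation rearranged: A R^(2/3) = nQ / (1·√S) = 0.023 × 2.22 / (√0.0008) = 1.805.
Try y = 1.55 m: A R^(2/3) = 2.087 — high.
Try y = 1.05 m: A R^(2/3) = 1.153 — low.
Try y = 1.39 m: A R^(2/3) = 1.801 — close enough.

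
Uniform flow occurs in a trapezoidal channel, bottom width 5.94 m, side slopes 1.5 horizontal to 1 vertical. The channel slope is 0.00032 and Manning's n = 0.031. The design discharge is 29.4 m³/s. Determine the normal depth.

Manning's equation rearranged: A R^(2/3) = nQ / (1·√S) = 0.031 × 29.4 / (√0.00032) = 50.95.
Try y = 2.31 m: A R^(2/3) = 28.75 — short.
Try y = 3.9 m: A R^(2/3) = 80.09 — over.
Try y = 3.11 m: A R^(2/3) = 51 — ≈ 50.95.

y_n = 3.11 m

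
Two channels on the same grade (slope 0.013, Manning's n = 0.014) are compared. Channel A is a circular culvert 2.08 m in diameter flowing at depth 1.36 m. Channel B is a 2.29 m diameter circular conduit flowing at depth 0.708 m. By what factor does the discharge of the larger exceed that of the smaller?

2.84

Channel A: For a circular section of diameter D = 2.08 m at depth y = 1.36 m, the central angle is θ = 2 arccos(1 − 2y/D) = 3.767 rad. Then A = (D²/8)(θ − sin θ) = 2.354 m² and P = Dθ/2 = 3.918 m. Hydraulic radius R = A/P = 2.354/3.918 = 0.6008 m. Q_A = (1/0.014)·2.354·0.6008^(2/3)·√0.013 = 13.65 m³/s.
Channel B: For a circular section of diameter D = 2.29 m at depth y = 0.708 m, the central angle is θ = 2 arccos(1 − 2y/D) = 2.358 rad. Then A = (D²/8)(θ − sin θ) = 1.083 m² and P = Dθ/2 = 2.7 m. Hydraulic radius R = A/P = 1.083/2.7 = 0.4012 m. Q_B = (1/0.014)·1.083·0.4012^(2/3)·√0.013 = 4.8 m³/s.
The larger discharge is 13.65 m³/s and the smaller is 4.8 m³/s; the ratio is 2.84.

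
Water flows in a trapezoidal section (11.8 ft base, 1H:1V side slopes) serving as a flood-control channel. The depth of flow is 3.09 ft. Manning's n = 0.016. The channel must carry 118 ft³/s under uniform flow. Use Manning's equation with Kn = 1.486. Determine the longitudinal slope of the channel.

S = 0.00026

With bottom width b = 11.8 ft and side slope z = 1: A = (b + zy)y = (11.8 + 1×3.09)×3.09 = 46.01 ft²; P = b + 2y√(1+z²) = 11.8 + 2×3.09×1.414 = 20.54 ft.
Hydraulic radius R = A/P = 46.01/20.54 = 2.24 ft.
From Manning's equation, S = [nQ / (1.486 A R^(2/3))]² = [0.016 × 118 / (1.486 × 46.01 × 2.24^(2/3))]² = 0.00026.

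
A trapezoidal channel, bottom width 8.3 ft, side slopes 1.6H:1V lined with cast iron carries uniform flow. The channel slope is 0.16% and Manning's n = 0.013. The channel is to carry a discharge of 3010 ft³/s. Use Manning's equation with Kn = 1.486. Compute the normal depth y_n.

y_n = 9.5 ft

Manning's equation rearranged: A R^(2/3) = nQ / (1.486·√S) = 0.013 × 3010 / (1.486 × √0.0016) = 658.3.
Trying y = 11.7 ft: A R^(2/3) = 1047 — over.
Trying y = 7.82 ft: A R^(2/3) = 430.7 — short.
Trying y = 9.5 ft: A R^(2/3) = 657.7 — matches.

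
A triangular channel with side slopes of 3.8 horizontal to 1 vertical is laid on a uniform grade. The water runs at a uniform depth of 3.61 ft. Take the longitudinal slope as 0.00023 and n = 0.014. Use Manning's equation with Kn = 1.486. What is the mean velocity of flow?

For a triangular section with side slope z = 3.8: A = zy² = 3.8×3.61² = 49.52 ft²; P = 2y√(1+z²) = 2×3.61×3.929 = 28.37 ft.
Hydraulic radius R = A/P = 49.52/28.37 = 1.746 ft.
From Manning's equation, V = (1.486/n) R^(2/3) S^(1/2) = (1.486/0.014) × 1.746^(2/3) × 0.00023^(1/2) = 2.33 ft/s.

V = 2.33 ft/s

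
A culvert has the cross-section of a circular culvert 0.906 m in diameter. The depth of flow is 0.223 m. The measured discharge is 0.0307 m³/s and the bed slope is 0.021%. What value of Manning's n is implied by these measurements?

For a circular section of diameter D = 0.906 m at depth y = 0.223 m, the central angle is θ = 2 arccos(1 − 2y/D) = 2.077 rad. Then A = (D²/8)(θ − sin θ) = 0.1233 m² and P = Dθ/2 = 0.9407 m.
Hydraulic radius R = A/P = 0.1233/0.9407 = 0.1311 m.
Rearranging Manning's equation: n = (1/Q) A R^(2/3) S^(1/2) = (1/0.0307) × 0.1233 × 0.1311^(2/3) × √0.00021 = 0.015.

n = 0.015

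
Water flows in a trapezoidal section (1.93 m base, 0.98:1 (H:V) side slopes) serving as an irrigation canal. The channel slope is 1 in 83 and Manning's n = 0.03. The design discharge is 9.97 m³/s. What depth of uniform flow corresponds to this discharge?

Manning's equation rearranged: A R^(2/3) = nQ / (1·√S) = 0.03 × 9.97 / (√0.01205) = 2.725.
Try y = 1.3 m: A R^(2/3) = 3.431 — high.
Try y = 1.15 m: A R^(2/3) = 2.725 — ≈ 2.725.

y_n = 1.15 m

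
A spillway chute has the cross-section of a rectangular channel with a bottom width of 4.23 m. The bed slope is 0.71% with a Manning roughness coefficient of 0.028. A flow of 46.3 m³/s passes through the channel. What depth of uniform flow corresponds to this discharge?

y_n = 3.12 m

Manning's equation rearranged: A R^(2/3) = nQ / (1·√S) = 0.028 × 46.3 / (√0.0071) = 15.39.
Trying y = 3.84 m: A R^(2/3) = 19.98 — high.
Trying y = 2.58 m: A R^(2/3) = 12.06 — low.
Trying y = 3.12 m: A R^(2/3) = 15.4 — close enough.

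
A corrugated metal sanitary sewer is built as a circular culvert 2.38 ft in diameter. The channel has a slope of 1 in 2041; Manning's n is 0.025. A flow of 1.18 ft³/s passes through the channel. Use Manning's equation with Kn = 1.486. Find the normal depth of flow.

y_n = 0.869 ft

Manning's equation rearranged: A R^(2/3) = nQ / (1.486·√S) = 0.025 × 1.18 / (1.486 × √0.00049) = 0.8969.
Try y = 0.706 ft: A R^(2/3) = 0.603 — low.
Try y = 0.869 ft: A R^(2/3) = 0.8959 — matches.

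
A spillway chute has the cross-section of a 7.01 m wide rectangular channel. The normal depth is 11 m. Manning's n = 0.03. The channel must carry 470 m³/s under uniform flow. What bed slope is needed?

S = 0.00908

Flow area A = b·y = 7.01 × 11 = 77.11 m². Wetted perimeter P = b + 2y = 7.01 + 2×11 = 29.01 m.
Hydraulic radius R = A/P = 77.11/29.01 = 2.658 m.
From Manning's equation, S = [nQ / (1 A R^(2/3))]² = [0.03 × 470 / (1 × 77.11 × 2.658^(2/3))]² = 0.00908.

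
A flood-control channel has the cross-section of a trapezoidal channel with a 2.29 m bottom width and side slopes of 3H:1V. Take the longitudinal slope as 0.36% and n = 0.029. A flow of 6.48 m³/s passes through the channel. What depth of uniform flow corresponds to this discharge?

y_n = 0.91 m

Manning's equation rearranged: A R^(2/3) = nQ / (1·√S) = 0.029 × 6.48 / (√0.0036) = 3.132.
Try y = 1.04 m: A R^(2/3) = 4.154 — over.
Try y = 0.713 m: A R^(2/3) = 1.894 — short.
Try y = 0.91 m: A R^(2/3) = 3.132 — matches.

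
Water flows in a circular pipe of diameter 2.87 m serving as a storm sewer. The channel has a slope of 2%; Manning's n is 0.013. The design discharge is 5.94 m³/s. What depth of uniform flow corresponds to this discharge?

y_n = 0.629 m

Manning's equation rearranged: A R^(2/3) = nQ / (1·√S) = 0.013 × 5.94 / (√0.02) = 0.546.
At y = 0.753 m: A R^(2/3) = 0.7814 — over.
At y = 0.534 m: A R^(2/3) = 0.3921 — short.
At y = 0.629 m: A R^(2/3) = 0.5461 — close enough.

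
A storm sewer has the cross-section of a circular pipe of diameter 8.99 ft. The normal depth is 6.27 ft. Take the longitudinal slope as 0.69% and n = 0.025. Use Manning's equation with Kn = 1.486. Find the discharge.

For a circular section of diameter D = 8.99 ft at depth y = 6.27 ft, the central angle is θ = 2 arccos(1 − 2y/D) = 3.953 rad. Then A = (D²/8)(θ − sin θ) = 47.27 ft² and P = Dθ/2 = 17.77 ft.
Hydraulic radius R = A/P = 47.27/17.77 = 2.66 ft.
Manning's equation: Q = (1.486/n) A R^(2/3) S^(1/2) = (1.486/0.025) × 47.27 × 2.66^(2/3) × 0.0069^(1/2) = 448 ft³/s.

Q = 448 ft³/s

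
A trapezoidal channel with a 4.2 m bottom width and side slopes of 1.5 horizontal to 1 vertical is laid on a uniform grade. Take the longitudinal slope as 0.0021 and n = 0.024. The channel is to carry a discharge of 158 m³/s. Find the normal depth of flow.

Manning's equation rearranged: A R^(2/3) = nQ / (1·√S) = 0.024 × 158 / (√0.0021) = 82.75.
Trying y = 3.91 m: A R^(2/3) = 65.57 — too small.
Trying y = 5.01 m: A R^(2/3) = 112 — too large.
Trying y = 4.36 m: A R^(2/3) = 82.79 — ≈ 82.75.

y_n = 4.36 m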